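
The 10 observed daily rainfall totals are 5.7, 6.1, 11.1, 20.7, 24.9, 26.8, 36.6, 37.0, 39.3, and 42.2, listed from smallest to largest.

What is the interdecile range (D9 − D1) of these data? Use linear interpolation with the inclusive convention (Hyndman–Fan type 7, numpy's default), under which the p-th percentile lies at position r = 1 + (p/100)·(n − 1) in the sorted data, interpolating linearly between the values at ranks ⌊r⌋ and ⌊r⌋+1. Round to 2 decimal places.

n = 10.
P10: r = 1.9; ranks 1–2 are 5.7, 6.1; interpolating gives 6.06.
P90: r = 9.1; ranks 9–10 are 39.3, 42.2; interpolating gives 39.59.
Difference: 39.59 − 6.06 = 33.53.

33.53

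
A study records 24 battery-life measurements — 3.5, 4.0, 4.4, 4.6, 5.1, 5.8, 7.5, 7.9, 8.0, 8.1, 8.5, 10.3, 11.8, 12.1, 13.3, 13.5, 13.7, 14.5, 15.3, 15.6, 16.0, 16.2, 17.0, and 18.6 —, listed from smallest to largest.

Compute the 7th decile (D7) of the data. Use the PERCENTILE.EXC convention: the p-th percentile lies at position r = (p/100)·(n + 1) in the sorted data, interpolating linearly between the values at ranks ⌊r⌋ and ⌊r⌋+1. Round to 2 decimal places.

n = 24.
r = (70/100)·(24 + 1) = 17.5.
Rank 17 is 13.7 and rank 18 is 14.5.
Interpolate: 13.7 + 0.5·(14.5 − 13.7) = 13.7 + 0.5·0.8 = 14.1.

14.10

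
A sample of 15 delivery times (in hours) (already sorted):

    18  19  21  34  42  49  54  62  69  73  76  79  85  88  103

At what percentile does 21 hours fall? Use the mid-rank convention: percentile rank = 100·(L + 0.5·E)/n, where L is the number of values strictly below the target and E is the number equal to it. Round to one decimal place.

Count below 21: L = 2; count equal: E = 1; n = 15.
Percentile rank = 100·(2 + 0.5·1)/15 = 100·2.5/15 = 16.67.

16.7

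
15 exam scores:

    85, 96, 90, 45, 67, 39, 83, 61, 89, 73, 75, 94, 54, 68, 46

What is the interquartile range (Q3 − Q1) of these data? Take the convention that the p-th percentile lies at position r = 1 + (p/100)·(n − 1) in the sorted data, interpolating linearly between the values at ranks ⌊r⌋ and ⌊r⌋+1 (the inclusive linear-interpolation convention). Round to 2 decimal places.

Sorted: 39, 45, 46, 54, 61, 67, 68, 73, 75, 83, 85, 89, 90, 94, 96.
n = 15.
P25: r = 4.5; ranks 4–5 are 54, 61; interpolating gives 57.5.
P75: r = 11.5; ranks 11–12 are 85, 89; interpolating gives 87.
Difference: 87 − 57.5 = 29.5.

29.50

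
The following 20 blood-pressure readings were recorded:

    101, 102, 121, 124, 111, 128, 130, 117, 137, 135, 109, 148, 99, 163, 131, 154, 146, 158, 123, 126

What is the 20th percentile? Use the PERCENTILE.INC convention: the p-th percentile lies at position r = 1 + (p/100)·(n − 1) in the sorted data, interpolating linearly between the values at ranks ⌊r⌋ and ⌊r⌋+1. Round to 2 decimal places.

110.60

Sorted: 99, 101, 102, 109, 111, 117, 121, 123, 124, 126, 128, 130, 131, 135, 137, 146, 148, 154, 158, 163.
n = 20.
r = 1 + (20/100)·(20 − 1) = 1 + 3.8 = 4.8.
Rank 4 is 109 and rank 5 is 111.
Interpolate: 109 + 0.8·(111 − 109) = 109 + 0.8·2 = 110.6.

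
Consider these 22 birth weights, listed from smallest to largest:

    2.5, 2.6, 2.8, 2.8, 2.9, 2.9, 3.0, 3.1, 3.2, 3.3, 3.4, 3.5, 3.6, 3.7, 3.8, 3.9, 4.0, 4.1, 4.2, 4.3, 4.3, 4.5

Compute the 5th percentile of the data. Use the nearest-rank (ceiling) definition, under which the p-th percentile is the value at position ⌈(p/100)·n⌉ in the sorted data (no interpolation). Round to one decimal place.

2.6

n = 22.
Position = ⌈5/100 · 22⌉ = ⌈1.1⌉ = 2.
The value at rank 2 is 2.6.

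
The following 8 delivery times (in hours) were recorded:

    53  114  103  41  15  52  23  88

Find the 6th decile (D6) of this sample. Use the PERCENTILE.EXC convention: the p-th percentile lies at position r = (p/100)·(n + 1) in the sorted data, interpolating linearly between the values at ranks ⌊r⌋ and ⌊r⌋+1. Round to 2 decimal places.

67.00

Sorted: 15, 23, 41, 52, 53, 88, 103, 114.
n = 8.
r = (60/100)·(8 + 1) = 5.4.
Rank 5 is 53 and rank 6 is 88.
Interpolate: 53 + 0.4·(88 − 53) = 53 + 0.4·35 = 67.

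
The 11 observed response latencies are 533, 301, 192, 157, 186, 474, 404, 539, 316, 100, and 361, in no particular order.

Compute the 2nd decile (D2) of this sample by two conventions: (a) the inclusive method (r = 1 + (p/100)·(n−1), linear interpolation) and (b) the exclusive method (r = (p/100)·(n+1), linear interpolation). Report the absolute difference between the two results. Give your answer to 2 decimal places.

17.40

Sorted: 100, 157, 186, 192, 301, 316, 361, 404, 474, 533, 539.
n = 11.
(a) r = 3 → value at rank 3 = 186.
(b) r = 2.4; between ranks 2 (157) and 3 (186): 168.6.
|186 − 168.6| = 17.4.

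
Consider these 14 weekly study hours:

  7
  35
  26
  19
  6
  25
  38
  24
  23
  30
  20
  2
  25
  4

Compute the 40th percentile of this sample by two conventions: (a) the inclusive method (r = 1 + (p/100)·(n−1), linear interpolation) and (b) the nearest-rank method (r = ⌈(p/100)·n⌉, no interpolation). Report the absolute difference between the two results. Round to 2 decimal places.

Sorted: 2, 4, 6, 7, 19, 20, 23, 24, 25, 25, 26, 30, 35, 38.
n = 14.
(a) r = 6.2; between ranks 6 (20) and 7 (23): 20.6.
(b) the nearest-rank method: rank 6 → 20.
|20.6 − 20| = 0.6.

0.60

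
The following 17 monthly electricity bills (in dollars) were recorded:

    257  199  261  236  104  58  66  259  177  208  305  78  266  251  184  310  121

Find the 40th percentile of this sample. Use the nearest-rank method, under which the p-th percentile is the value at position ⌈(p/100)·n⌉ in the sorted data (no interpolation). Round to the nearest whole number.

Sorted: 58, 66, 78, 104, 121, 177, 184, 199, 208, 236, 251, 257, 259, 261, 266, 305, 310.
n = 17.
Position = ⌈40/100 · 17⌉ = ⌈6.8⌉ = 7.
The value at rank 7 is 184.

184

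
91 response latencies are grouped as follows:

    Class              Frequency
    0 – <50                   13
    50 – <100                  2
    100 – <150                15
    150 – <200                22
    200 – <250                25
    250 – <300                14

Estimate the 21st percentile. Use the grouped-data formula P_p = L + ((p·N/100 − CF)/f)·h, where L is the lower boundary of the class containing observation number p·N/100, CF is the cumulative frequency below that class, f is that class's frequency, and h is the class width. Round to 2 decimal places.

N = 91; target position k = 21/100 · 91 = 19.11.
Cumulative frequencies: 13, 15, 30, 52, 77, 91.
Observation 19.11 falls in the class 100 – <150.
L = 100, CF = 15, f = 15, h = 50.
P21 = 100 + ((19.11 − 15)/15)·50 = 100 + 13.7 = 113.7.

113.70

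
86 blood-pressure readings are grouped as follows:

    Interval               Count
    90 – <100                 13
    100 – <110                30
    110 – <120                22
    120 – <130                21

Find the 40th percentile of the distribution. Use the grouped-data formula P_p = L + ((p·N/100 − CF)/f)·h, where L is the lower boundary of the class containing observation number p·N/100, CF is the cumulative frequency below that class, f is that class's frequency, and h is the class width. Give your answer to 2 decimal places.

107.13

N = 86; target position k = 40/100 · 86 = 34.4.
Cumulative frequencies: 13, 43, 65, 86.
Observation 34.4 falls in the class 100 – <110.
L = 100, CF = 13, f = 30, h = 10.
P40 = 100 + ((34.4 − 13)/30)·10 = 100 + 7.13333 = 107.133.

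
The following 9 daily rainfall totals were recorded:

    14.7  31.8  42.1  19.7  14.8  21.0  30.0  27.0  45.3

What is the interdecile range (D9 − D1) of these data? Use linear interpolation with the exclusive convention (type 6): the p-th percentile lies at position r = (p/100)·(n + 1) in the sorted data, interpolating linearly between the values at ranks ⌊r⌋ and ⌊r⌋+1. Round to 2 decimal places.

30.60

Sorted: 14.7, 14.8, 19.7, 21.0, 27.0, 30.0, 31.8, 42.1, 45.3.
n = 9.
P10: r = 1 (integer) → 14.7.
P90: r = 9 (integer) → 45.3.
Difference: 45.3 − 14.7 = 30.6.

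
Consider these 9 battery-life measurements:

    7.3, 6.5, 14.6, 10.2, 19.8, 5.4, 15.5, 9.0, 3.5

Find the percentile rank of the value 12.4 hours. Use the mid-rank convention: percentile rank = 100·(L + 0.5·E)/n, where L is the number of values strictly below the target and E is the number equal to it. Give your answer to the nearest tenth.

Sorted: 3.5, 5.4, 6.5, 7.3, 9.0, 10.2, 14.6, 15.5, 19.8.
Count below 12.4: L = 6; count equal: E = 0; n = 9.
Percentile rank = 100·(6 + 0.5·0)/9 = 100·6/9 = 66.67.

66.7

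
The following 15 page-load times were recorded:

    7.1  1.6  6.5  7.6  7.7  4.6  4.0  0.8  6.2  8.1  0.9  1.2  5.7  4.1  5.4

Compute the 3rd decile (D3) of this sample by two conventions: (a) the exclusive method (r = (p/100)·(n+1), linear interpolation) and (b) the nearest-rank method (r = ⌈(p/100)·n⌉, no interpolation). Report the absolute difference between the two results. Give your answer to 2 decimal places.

Sorted: 0.8, 0.9, 1.2, 1.6, 4.0, 4.1, 4.6, 5.4, 5.7, 6.2, 6.5, 7.1, 7.6, 7.7, 8.1.
n = 15.
(a) r = 4.8; between ranks 4 (1.6) and 5 (4.0): 3.52.
(b) the nearest-rank method: rank 5 → 4.
|3.52 − 4| = 0.48.

0.48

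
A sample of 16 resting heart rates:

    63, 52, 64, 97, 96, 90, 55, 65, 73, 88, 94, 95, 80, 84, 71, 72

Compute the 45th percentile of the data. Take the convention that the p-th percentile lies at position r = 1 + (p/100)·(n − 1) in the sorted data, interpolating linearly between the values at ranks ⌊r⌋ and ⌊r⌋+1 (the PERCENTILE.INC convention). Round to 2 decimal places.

72.75

Sorted: 52, 55, 63, 64, 65, 71, 72, 73, 80, 84, 88, 90, 94, 95, 96, 97.
n = 16.
r = 1 + (45/100)·(16 − 1) = 1 + 6.75 = 7.75.
Rank 7 is 72 and rank 8 is 73.
Interpolate: 72 + 0.75·(73 − 72) = 72 + 0.75·1 = 72.75.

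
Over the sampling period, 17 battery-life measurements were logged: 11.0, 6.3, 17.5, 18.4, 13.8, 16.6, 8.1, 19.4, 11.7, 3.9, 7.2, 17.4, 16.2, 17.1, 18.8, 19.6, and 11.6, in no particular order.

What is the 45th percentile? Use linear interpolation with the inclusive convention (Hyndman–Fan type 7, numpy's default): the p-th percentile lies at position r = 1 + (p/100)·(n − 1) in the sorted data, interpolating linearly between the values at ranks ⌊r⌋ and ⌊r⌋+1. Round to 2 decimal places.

14.28

Sorted: 3.9, 6.3, 7.2, 8.1, 11.0, 11.6, 11.7, 13.8, 16.2, 16.6, 17.1, 17.4, 17.5, 18.4, 18.8, 19.4, 19.6.
n = 17.
r = 1 + (45/100)·(17 − 1) = 1 + 7.2 = 8.2.
Rank 8 is 13.8 and rank 9 is 16.2.
Interpolate: 13.8 + 0.2·(16.2 − 13.8) = 13.8 + 0.2·2.4 = 14.28.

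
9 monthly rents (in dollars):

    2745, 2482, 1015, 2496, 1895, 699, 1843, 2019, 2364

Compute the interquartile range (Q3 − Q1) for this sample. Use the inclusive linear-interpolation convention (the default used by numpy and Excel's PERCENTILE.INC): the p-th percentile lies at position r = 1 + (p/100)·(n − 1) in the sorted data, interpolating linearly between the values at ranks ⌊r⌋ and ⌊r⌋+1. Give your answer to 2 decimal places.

639.00

Sorted: 699, 1015, 1843, 1895, 2019, 2364, 2482, 2496, 2745.
n = 9.
P25: r = 3 (integer) → 1843.
P75: r = 7 (integer) → 2482.
Difference: 2482 − 1843 = 639.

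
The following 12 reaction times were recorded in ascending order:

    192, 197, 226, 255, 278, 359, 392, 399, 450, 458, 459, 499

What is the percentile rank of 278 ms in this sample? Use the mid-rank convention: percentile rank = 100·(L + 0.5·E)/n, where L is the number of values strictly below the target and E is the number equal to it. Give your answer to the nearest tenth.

37.5

Count below 278: L = 4; count equal: E = 1; n = 12.
Percentile rank = 100·(4 + 0.5·1)/12 = 100·4.5/12 = 37.5.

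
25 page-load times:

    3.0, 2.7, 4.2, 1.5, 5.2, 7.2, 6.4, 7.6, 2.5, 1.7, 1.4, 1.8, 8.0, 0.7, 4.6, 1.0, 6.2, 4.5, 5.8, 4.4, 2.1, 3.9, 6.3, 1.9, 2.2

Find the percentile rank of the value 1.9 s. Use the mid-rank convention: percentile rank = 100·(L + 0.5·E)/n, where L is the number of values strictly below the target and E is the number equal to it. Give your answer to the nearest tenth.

Sorted: 0.7, 1.0, 1.4, 1.5, 1.7, 1.8, 1.9, 2.1, 2.2, 2.5, 2.7, 3.0, 3.9, 4.2, 4.4, 4.5, 4.6, 5.2, 5.8, 6.2, 6.3, 6.4, 7.2, 7.6, 8.0.
Count below 1.9: L = 6; count equal: E = 1; n = 25.
Percentile rank = 100·(6 + 0.5·1)/25 = 100·6.5/25 = 26.

26.0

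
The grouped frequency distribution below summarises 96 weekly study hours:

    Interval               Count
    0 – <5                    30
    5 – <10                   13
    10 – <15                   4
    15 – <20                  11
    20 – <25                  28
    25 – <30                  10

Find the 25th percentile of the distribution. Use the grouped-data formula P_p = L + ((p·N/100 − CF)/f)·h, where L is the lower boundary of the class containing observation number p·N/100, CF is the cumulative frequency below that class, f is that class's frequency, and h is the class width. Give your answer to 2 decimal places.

N = 96; target position k = 25/100 · 96 = 24.
Cumulative frequencies: 30, 43, 47, 58, 86, 96.
Observation 24 falls in the class 0 – <5.
L = 0, CF = 0, f = 30, h = 5.
P25 = 0 + ((24 − 0)/30)·5 = 0 + 4 = 4.

4.00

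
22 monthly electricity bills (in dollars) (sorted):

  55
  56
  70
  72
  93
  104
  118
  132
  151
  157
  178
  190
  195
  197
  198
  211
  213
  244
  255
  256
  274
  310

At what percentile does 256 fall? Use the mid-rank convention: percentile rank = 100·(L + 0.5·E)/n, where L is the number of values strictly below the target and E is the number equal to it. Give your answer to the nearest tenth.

Count below 256: L = 19; count equal: E = 1; n = 22.
Percentile rank = 100·(19 + 0.5·1)/22 = 100·19.5/22 = 88.64.

88.6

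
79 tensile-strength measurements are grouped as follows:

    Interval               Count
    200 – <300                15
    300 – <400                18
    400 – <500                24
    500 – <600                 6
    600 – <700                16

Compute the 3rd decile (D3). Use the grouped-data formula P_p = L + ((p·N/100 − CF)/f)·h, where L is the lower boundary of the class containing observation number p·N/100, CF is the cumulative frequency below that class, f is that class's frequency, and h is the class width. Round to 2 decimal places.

N = 79; target position k = 30/100 · 79 = 23.7.
Cumulative frequencies: 15, 33, 57, 63, 79.
Observation 23.7 falls in the class 300 – <400.
L = 300, CF = 15, f = 18, h = 100.
P30 = 300 + ((23.7 − 15)/18)·100 = 300 + 48.3333 = 348.333.

348.33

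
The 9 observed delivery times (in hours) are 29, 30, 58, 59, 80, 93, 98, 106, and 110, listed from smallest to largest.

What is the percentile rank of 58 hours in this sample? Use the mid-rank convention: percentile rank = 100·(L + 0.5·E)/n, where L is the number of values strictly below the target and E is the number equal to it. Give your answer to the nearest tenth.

Count below 58: L = 2; count equal: E = 1; n = 9.
Percentile rank = 100·(2 + 0.5·1)/9 = 100·2.5/9 = 27.78.

27.8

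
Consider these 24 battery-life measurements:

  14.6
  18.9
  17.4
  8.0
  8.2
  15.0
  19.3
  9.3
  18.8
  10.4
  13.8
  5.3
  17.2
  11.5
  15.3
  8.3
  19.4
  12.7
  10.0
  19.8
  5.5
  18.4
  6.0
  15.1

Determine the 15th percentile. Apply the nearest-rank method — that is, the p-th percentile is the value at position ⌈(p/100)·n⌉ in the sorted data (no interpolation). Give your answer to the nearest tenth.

Sorted: 5.3, 5.5, 6.0, 8.0, 8.2, 8.3, 9.3, 10.0, 10.4, 11.5, 12.7, 13.8, 14.6, 15.0, 15.1, 15.3, 17.2, 17.4, 18.4, 18.8, 18.9, 19.3, 19.4, 19.8.
n = 24.
Position = ⌈15/100 · 24⌉ = ⌈3.6⌉ = 4.
The value at rank 4 is 8.0.

8.0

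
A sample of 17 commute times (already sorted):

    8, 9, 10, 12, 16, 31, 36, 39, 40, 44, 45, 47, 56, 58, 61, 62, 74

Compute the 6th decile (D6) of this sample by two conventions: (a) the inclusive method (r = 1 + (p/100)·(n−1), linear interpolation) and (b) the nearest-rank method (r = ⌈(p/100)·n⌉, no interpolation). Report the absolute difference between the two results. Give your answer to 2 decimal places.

0.40

n = 17.
(a) r = 10.6; between ranks 10 (44) and 11 (45): 44.6.
(b) the nearest-rank method: rank 11 → 45.
|44.6 − 45| = 0.4.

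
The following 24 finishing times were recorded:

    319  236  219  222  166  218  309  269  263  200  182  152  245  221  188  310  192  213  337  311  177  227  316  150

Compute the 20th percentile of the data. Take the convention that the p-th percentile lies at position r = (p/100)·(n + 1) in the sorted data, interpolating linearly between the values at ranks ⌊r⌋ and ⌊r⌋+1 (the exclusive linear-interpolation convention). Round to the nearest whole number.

Sorted: 150, 152, 166, 177, 182, 188, 192, 200, 213, 218, 219, 221, 222, 227, 236, 245, 263, 269, 309, 310, 311, 316, 319, 337.
n = 24.
r = (20/100)·(24 + 1) = 5.
r is an integer, so P20 is the value at rank 5: 182.

182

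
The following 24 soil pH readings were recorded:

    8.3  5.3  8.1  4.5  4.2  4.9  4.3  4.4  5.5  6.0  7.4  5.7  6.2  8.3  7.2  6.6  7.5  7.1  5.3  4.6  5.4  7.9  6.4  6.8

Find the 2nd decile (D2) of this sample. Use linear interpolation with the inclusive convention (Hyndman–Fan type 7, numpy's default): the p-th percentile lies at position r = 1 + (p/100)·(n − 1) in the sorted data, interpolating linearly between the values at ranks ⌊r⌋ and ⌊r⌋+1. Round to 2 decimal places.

4.78

Sorted: 4.2, 4.3, 4.4, 4.5, 4.6, 4.9, 5.3, 5.3, 5.4, 5.5, 5.7, 6.0, 6.2, 6.4, 6.6, 6.8, 7.1, 7.2, 7.4, 7.5, 7.9, 8.1, 8.3, 8.3.
n = 24.
r = 1 + (20/100)·(24 − 1) = 1 + 4.6 = 5.6.
Rank 5 is 4.6 and rank 6 is 4.9.
Interpolate: 4.6 + 0.6·(4.9 − 4.6) = 4.6 + 0.6·0.3 = 4.78.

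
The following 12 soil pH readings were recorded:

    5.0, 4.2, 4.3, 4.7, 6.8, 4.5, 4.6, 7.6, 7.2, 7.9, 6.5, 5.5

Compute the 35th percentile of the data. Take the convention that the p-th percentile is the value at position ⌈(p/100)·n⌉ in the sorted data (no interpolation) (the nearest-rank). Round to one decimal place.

Sorted: 4.2, 4.3, 4.5, 4.6, 4.7, 5.0, 5.5, 6.5, 6.8, 7.2, 7.6, 7.9.
n = 12.
Position = ⌈35/100 · 12⌉ = ⌈4.2⌉ = 5.
The value at rank 5 is 4.7.

4.7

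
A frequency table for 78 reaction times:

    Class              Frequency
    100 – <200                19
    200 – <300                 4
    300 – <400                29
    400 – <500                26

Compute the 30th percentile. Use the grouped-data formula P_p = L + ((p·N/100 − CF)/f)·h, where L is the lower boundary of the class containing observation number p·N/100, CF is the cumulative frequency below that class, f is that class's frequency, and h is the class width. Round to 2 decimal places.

301.38

N = 78; target position k = 30/100 · 78 = 23.4.
Cumulative frequencies: 19, 23, 52, 78.
Observation 23.4 falls in the class 300 – <400.
L = 300, CF = 23, f = 29, h = 100.
P30 = 300 + ((23.4 − 23)/29)·100 = 300 + 1.37931 = 301.379.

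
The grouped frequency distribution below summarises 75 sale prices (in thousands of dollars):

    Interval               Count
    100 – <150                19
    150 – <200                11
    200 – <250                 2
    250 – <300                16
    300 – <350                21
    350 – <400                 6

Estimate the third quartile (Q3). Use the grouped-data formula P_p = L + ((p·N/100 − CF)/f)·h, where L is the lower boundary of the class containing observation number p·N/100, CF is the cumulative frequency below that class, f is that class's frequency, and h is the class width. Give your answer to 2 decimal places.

N = 75; target position k = 75/100 · 75 = 56.25.
Cumulative frequencies: 19, 30, 32, 48, 69, 75.
Observation 56.25 falls in the class 300 – <350.
L = 300, CF = 48, f = 21, h = 50.
P75 = 300 + ((56.25 − 48)/21)·50 = 300 + 19.6429 = 319.643.

319.64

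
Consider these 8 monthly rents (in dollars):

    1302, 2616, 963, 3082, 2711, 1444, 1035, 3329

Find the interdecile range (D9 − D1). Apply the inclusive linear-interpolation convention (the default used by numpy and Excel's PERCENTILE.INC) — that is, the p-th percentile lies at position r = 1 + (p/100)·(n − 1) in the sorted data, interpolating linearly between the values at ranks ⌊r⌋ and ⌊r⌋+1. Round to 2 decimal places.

2142.70

Sorted: 963, 1035, 1302, 1444, 2616, 2711, 3082, 3329.
n = 8.
P10: r = 1.7; ranks 1–2 are 963, 1035; interpolating gives 1013.4.
P90: r = 7.3; ranks 7–8 are 3082, 3329; interpolating gives 3156.1.
Difference: 3156.1 − 1013.4 = 2142.7.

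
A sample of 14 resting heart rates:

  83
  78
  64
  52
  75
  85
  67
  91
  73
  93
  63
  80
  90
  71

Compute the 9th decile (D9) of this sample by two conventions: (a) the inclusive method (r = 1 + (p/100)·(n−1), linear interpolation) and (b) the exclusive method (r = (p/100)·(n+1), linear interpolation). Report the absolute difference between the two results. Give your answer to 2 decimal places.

Sorted: 52, 63, 64, 67, 71, 73, 75, 78, 80, 83, 85, 90, 91, 93.
n = 14.
(a) r = 12.7; between ranks 12 (90) and 13 (91): 90.7.
(b) r = 13.5; between ranks 13 (91) and 14 (93): 92.
|90.7 − 92| = 1.3.

1.30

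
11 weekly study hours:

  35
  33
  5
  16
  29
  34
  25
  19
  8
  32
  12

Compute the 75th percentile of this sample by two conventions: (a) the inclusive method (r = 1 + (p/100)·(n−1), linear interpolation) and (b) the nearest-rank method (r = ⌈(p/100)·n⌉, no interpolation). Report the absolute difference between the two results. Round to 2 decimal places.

0.50

Sorted: 5, 8, 12, 16, 19, 25, 29, 32, 33, 34, 35.
n = 11.
(a) r = 8.5; between ranks 8 (32) and 9 (33): 32.5.
(b) the nearest-rank method: rank 9 → 33.
|32.5 − 33| = 0.5.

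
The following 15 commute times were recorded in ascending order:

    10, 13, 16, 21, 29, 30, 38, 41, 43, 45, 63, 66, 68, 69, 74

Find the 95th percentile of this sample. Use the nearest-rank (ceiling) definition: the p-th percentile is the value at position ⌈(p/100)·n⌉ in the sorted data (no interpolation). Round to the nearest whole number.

74

n = 15.
Position = ⌈95/100 · 15⌉ = ⌈14.25⌉ = 15.
The value at rank 15 is 74.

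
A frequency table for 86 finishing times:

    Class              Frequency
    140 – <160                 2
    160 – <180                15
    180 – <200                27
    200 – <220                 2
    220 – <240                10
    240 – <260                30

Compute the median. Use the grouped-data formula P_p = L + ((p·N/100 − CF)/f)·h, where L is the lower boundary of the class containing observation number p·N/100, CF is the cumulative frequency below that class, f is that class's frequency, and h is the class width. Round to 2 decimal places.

N = 86; target position k = 50/100 · 86 = 43.
Cumulative frequencies: 2, 17, 44, 46, 56, 86.
Observation 43 falls in the class 180 – <200.
L = 180, CF = 17, f = 27, h = 20.
P50 = 180 + ((43 − 17)/27)·20 = 180 + 19.2593 = 199.259.

199.26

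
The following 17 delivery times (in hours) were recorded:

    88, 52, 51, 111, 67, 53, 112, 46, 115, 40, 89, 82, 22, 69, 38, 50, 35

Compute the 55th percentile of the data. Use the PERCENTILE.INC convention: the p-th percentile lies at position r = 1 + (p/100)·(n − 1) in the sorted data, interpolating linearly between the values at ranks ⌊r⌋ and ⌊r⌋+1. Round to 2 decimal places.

Sorted: 22, 35, 38, 40, 46, 50, 51, 52, 53, 67, 69, 82, 88, 89, 111, 112, 115.
n = 17.
r = 1 + (55/100)·(17 − 1) = 1 + 8.8 = 9.8.
Rank 9 is 53 and rank 10 is 67.
Interpolate: 53 + 0.8·(67 − 53) = 53 + 0.8·14 = 64.2.

64.20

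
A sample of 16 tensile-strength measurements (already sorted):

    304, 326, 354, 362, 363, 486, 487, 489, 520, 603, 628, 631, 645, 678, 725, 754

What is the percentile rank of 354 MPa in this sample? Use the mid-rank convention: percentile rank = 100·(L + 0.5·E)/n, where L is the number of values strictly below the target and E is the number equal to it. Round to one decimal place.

Count below 354: L = 2; count equal: E = 1; n = 16.
Percentile rank = 100·(2 + 0.5·1)/16 = 100·2.5/16 = 15.62.

15.6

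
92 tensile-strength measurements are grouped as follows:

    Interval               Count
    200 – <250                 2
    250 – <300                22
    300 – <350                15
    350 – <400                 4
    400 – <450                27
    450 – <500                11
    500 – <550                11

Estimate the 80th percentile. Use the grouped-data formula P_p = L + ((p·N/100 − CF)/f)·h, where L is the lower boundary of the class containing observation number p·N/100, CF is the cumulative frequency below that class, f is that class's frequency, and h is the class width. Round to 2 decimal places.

N = 92; target position k = 80/100 · 92 = 73.6.
Cumulative frequencies: 2, 24, 39, 43, 70, 81, 92.
Observation 73.6 falls in the class 450 – <500.
L = 450, CF = 70, f = 11, h = 50.
P80 = 450 + ((73.6 − 70)/11)·50 = 450 + 16.3636 = 466.364.

466.36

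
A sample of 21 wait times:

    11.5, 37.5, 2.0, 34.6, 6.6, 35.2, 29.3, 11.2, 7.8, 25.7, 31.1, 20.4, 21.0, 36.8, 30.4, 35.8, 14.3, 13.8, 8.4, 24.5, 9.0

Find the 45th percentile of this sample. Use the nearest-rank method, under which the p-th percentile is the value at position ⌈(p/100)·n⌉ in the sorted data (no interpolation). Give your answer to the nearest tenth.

20.4

Sorted: 2.0, 6.6, 7.8, 8.4, 9.0, 11.2, 11.5, 13.8, 14.3, 20.4, 21.0, 24.5, 25.7, 29.3, 30.4, 31.1, 34.6, 35.2, 35.8, 36.8, 37.5.
n = 21.
Position = ⌈45/100 · 21⌉ = ⌈9.45⌉ = 10.
The value at rank 10 is 20.4.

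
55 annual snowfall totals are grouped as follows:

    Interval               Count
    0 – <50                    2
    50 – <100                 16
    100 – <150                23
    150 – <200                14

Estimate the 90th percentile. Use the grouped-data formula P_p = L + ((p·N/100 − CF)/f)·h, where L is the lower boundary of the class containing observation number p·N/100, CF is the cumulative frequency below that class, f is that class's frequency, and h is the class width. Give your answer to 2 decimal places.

180.36

N = 55; target position k = 90/100 · 55 = 49.5.
Cumulative frequencies: 2, 18, 41, 55.
Observation 49.5 falls in the class 150 – <200.
L = 150, CF = 41, f = 14, h = 50.
P90 = 150 + ((49.5 − 41)/14)·50 = 150 + 30.3571 = 180.357.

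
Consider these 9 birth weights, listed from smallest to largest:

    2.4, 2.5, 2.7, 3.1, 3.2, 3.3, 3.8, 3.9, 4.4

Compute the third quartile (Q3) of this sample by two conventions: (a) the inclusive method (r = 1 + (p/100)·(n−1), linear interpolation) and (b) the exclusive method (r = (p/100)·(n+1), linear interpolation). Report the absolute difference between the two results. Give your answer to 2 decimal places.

0.05

n = 9.
(a) r = 7 → value at rank 7 = 3.8.
(b) r = 7.5; between ranks 7 (3.8) and 8 (3.9): 3.85.
|3.8 − 3.85| = 0.05.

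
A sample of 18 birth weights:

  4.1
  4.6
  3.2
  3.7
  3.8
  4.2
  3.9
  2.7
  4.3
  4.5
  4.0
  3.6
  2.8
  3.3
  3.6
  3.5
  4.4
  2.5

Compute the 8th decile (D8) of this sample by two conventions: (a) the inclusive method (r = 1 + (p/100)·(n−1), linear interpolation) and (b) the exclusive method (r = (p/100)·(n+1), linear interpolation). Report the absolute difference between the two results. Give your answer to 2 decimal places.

0.06

Sorted: 2.5, 2.7, 2.8, 3.2, 3.3, 3.5, 3.6, 3.6, 3.7, 3.8, 3.9, 4.0, 4.1, 4.2, 4.3, 4.4, 4.5, 4.6.
n = 18.
(a) r = 14.6; between ranks 14 (4.2) and 15 (4.3): 4.26.
(b) r = 15.2; between ranks 15 (4.3) and 16 (4.4): 4.32.
|4.26 − 4.32| = 0.06.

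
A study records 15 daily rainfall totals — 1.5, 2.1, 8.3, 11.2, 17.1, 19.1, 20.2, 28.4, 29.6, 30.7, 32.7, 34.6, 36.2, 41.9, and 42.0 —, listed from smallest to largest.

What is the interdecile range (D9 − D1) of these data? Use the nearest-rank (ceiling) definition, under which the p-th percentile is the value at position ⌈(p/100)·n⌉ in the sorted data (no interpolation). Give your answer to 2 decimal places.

n = 15.
P10: rank ⌈10/100·15⌉ = 2 → 2.1.
P90: rank ⌈90/100·15⌉ = 14 → 41.9.
Difference: 41.9 − 2.1 = 39.8.

39.80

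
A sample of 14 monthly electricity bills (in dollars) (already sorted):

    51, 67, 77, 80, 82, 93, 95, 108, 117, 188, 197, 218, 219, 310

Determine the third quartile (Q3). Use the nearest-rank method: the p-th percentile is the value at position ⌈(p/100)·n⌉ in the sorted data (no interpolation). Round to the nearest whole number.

n = 14.
Position = ⌈75/100 · 14⌉ = ⌈10.5⌉ = 11.
The value at rank 11 is 197.

197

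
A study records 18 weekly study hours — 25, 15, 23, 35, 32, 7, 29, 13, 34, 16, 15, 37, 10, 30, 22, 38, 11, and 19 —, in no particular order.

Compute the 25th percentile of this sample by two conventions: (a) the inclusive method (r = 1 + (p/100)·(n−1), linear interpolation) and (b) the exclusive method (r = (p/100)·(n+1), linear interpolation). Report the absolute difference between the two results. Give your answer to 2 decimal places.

Sorted: 7, 10, 11, 13, 15, 15, 16, 19, 22, 23, 25, 29, 30, 32, 34, 35, 37, 38.
n = 18.
(a) r = 5.25; between ranks 5 (15) and 6 (15): 15.
(b) r = 4.75; between ranks 4 (13) and 5 (15): 14.5.
|15 − 14.5| = 0.5.

0.50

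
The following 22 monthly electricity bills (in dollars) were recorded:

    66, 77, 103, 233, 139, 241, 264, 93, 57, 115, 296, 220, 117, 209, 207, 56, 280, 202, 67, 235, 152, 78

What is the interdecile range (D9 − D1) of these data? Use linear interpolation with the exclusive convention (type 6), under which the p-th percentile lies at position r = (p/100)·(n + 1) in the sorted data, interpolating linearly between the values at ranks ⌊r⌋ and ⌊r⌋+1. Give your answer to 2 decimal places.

Sorted: 56, 57, 66, 67, 77, 78, 93, 103, 115, 117, 139, 152, 202, 207, 209, 220, 233, 235, 241, 264, 280, 296.
n = 22.
P10: r = 2.3; ranks 2–3 are 57, 66; interpolating gives 59.7.
P90: r = 20.7; ranks 20–21 are 264, 280; interpolating gives 275.2.
Difference: 275.2 − 59.7 = 215.5.

215.50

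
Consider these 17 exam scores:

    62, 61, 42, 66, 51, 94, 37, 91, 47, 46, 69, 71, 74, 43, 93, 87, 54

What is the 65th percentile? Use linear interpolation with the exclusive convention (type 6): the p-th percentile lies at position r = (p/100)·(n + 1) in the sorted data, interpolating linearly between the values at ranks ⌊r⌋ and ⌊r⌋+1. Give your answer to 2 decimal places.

70.40

Sorted: 37, 42, 43, 46, 47, 51, 54, 61, 62, 66, 69, 71, 74, 87, 91, 93, 94.
n = 17.
r = (65/100)·(17 + 1) = 11.7.
Rank 11 is 69 and rank 12 is 71.
Interpolate: 69 + 0.7·(71 − 69) = 69 + 0.7·2 = 70.4.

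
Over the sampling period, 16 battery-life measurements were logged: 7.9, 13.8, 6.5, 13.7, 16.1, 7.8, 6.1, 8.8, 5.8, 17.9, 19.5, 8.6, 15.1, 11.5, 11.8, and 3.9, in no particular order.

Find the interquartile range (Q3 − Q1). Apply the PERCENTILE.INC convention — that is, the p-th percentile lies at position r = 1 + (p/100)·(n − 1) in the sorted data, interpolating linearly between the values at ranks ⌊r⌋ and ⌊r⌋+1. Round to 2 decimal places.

6.65

Sorted: 3.9, 5.8, 6.1, 6.5, 7.8, 7.9, 8.6, 8.8, 11.5, 11.8, 13.7, 13.8, 15.1, 16.1, 17.9, 19.5.
n = 16.
P25: r = 4.75; ranks 4–5 are 6.5, 7.8; interpolating gives 7.475.
P75: r = 12.25; ranks 12–13 are 13.8, 15.1; interpolating gives 14.125.
Difference: 14.125 − 7.475 = 6.65.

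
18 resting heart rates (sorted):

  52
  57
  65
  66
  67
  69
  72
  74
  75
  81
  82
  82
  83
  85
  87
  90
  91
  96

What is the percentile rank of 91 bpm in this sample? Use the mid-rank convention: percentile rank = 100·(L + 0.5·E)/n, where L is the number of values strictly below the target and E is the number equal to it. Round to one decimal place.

Count below 91: L = 16; count equal: E = 1; n = 18.
Percentile rank = 100·(16 + 0.5·1)/18 = 100·16.5/18 = 91.67.

91.7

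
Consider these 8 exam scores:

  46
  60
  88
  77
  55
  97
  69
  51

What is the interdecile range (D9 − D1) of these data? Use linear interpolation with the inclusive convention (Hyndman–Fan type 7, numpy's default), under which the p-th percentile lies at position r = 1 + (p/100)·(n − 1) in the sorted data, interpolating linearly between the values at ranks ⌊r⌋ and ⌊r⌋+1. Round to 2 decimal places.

Sorted: 46, 51, 55, 60, 69, 77, 88, 97.
n = 8.
P10: r = 1.7; ranks 1–2 are 46, 51; interpolating gives 49.5.
P90: r = 7.3; ranks 7–8 are 88, 97; interpolating gives 90.7.
Difference: 90.7 − 49.5 = 41.2.

41.20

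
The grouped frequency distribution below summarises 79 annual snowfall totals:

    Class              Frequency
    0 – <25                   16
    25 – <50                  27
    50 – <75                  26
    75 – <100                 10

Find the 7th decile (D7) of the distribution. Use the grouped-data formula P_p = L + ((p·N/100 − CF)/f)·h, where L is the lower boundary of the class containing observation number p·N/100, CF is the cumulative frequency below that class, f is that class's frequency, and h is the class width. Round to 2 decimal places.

N = 79; target position k = 70/100 · 79 = 55.3.
Cumulative frequencies: 16, 43, 69, 79.
Observation 55.3 falls in the class 50 – <75.
L = 50, CF = 43, f = 26, h = 25.
P70 = 50 + ((55.3 − 43)/26)·25 = 50 + 11.8269 = 61.8269.

61.83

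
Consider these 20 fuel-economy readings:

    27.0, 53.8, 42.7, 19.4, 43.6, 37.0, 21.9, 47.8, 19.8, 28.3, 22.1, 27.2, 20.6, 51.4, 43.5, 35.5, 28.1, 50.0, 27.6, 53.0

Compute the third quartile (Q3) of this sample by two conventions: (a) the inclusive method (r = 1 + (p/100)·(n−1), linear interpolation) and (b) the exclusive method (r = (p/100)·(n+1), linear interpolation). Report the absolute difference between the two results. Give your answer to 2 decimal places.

2.10

Sorted: 19.4, 19.8, 20.6, 21.9, 22.1, 27.0, 27.2, 27.6, 28.1, 28.3, 35.5, 37.0, 42.7, 43.5, 43.6, 47.8, 50.0, 51.4, 53.0, 53.8.
n = 20.
(a) r = 15.25; between ranks 15 (43.6) and 16 (47.8): 44.65.
(b) r = 15.75; between ranks 15 (43.6) and 16 (47.8): 46.75.
|44.65 − 46.75| = 2.1.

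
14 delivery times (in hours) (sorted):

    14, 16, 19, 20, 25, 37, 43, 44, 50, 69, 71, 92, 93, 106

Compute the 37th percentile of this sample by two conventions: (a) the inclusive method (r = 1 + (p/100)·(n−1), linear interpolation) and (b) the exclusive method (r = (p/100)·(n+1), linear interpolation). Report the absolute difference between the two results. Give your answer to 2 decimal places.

3.12

n = 14.
(a) r = 5.81; between ranks 5 (25) and 6 (37): 34.72.
(b) r = 5.55; between ranks 5 (25) and 6 (37): 31.6.
|34.72 − 31.6| = 3.12.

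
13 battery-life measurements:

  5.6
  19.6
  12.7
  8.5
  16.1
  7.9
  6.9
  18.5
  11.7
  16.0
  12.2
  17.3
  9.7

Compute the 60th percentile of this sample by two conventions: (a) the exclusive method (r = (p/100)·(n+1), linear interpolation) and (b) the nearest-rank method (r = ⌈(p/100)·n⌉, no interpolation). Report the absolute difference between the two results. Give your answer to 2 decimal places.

Sorted: 5.6, 6.9, 7.9, 8.5, 9.7, 11.7, 12.2, 12.7, 16.0, 16.1, 17.3, 18.5, 19.6.
n = 13.
(a) r = 8.4; between ranks 8 (12.7) and 9 (16.0): 14.02.
(b) the nearest-rank method: rank 8 → 12.7.
|14.02 − 12.7| = 1.32.

1.32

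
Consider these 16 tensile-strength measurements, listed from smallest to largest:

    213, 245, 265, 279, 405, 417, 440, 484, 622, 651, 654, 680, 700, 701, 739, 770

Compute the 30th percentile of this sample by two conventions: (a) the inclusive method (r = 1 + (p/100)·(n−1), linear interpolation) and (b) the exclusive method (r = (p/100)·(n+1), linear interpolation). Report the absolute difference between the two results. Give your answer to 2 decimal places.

n = 16.
(a) r = 5.5; between ranks 5 (405) and 6 (417): 411.
(b) r = 5.1; between ranks 5 (405) and 6 (417): 406.2.
|411 − 406.2| = 4.8.

4.80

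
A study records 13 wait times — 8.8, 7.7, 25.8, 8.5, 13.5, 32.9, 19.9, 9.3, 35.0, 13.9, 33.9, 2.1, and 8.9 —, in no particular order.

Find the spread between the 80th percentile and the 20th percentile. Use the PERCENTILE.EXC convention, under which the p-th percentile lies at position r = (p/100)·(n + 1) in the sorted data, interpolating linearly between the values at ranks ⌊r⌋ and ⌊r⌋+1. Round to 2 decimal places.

Sorted: 2.1, 7.7, 8.5, 8.8, 8.9, 9.3, 13.5, 13.9, 19.9, 25.8, 32.9, 33.9, 35.0.
n = 13.
P20: r = 2.8; ranks 2–3 are 7.7, 8.5; interpolating gives 8.34.
P80: r = 11.2; ranks 11–12 are 32.9, 33.9; interpolating gives 33.1.
Difference: 33.1 − 8.34 = 24.76.

24.76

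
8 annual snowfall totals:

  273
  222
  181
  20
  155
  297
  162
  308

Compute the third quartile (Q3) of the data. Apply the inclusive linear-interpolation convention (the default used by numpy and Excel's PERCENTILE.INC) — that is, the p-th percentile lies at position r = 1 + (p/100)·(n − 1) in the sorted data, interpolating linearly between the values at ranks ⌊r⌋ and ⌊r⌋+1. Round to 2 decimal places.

Sorted: 20, 155, 162, 181, 222, 273, 297, 308.
n = 8.
r = 1 + (75/100)·(8 − 1) = 1 + 5.25 = 6.25.
Rank 6 is 273 and rank 7 is 297.
Interpolate: 273 + 0.25·(297 − 273) = 273 + 0.25·24 = 279.

279.00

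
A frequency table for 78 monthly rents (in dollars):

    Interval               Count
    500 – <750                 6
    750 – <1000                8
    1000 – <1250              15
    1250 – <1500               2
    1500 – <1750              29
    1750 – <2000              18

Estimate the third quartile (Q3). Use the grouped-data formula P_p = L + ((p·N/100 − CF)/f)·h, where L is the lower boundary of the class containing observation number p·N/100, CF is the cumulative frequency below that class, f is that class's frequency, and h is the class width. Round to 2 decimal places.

N = 78; target position k = 75/100 · 78 = 58.5.
Cumulative frequencies: 6, 14, 29, 31, 60, 78.
Observation 58.5 falls in the class 1500 – <1750.
L = 1500, CF = 31, f = 29, h = 250.
P75 = 1500 + ((58.5 − 31)/29)·250 = 1500 + 237.069 = 1737.07.

1737.07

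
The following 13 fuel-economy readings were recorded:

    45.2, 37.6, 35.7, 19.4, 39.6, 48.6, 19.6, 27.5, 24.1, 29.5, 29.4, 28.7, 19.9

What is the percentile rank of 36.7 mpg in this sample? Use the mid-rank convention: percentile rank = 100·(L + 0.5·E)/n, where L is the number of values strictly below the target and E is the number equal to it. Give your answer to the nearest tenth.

Sorted: 19.4, 19.6, 19.9, 24.1, 27.5, 28.7, 29.4, 29.5, 35.7, 37.6, 39.6, 45.2, 48.6.
Count below 36.7: L = 9; count equal: E = 0; n = 13.
Percentile rank = 100·(9 + 0.5·0)/13 = 100·9/13 = 69.23.

69.2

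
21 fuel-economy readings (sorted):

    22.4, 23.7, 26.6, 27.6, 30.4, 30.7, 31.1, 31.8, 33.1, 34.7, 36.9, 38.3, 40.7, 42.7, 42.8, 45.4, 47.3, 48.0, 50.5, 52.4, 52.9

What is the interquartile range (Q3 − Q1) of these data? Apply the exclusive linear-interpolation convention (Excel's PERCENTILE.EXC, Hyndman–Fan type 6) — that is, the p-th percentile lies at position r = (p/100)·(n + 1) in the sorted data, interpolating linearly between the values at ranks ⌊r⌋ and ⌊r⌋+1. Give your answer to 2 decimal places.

n = 21.
P25: r = 5.5; ranks 5–6 are 30.4, 30.7; interpolating gives 30.55.
P75: r = 16.5; ranks 16–17 are 45.4, 47.3; interpolating gives 46.35.
Difference: 46.35 − 30.55 = 15.8.

15.80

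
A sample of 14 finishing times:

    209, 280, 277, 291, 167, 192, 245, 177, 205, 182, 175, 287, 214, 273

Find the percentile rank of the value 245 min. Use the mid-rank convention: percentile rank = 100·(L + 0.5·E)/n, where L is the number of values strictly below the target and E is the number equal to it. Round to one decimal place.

Sorted: 167, 175, 177, 182, 192, 205, 209, 214, 245, 273, 277, 280, 287, 291.
Count below 245: L = 8; count equal: E = 1; n = 14.
Percentile rank = 100·(8 + 0.5·1)/14 = 100·8.5/14 = 60.71.

60.7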